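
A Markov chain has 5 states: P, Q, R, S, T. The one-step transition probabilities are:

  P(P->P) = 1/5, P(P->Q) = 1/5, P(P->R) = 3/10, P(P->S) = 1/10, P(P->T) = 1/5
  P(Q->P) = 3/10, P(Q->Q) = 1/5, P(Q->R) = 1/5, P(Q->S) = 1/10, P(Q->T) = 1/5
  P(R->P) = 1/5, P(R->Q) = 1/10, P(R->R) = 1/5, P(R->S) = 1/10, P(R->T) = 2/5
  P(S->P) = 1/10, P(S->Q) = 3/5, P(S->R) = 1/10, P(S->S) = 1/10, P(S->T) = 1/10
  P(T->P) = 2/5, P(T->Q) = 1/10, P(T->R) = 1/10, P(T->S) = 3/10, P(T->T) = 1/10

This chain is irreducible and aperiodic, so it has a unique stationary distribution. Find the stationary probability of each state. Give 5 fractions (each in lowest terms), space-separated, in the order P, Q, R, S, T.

Answer: 75/302 131/604 115/604 85/604 123/604

Derivation:
The stationary distribution satisfies pi = pi * P, i.e.:
  pi_P = 1/5*pi_P + 3/10*pi_Q + 1/5*pi_R + 1/10*pi_S + 2/5*pi_T
  pi_Q = 1/5*pi_P + 1/5*pi_Q + 1/10*pi_R + 3/5*pi_S + 1/10*pi_T
  pi_R = 3/10*pi_P + 1/5*pi_Q + 1/5*pi_R + 1/10*pi_S + 1/10*pi_T
  pi_S = 1/10*pi_P + 1/10*pi_Q + 1/10*pi_R + 1/10*pi_S + 3/10*pi_T
  pi_T = 1/5*pi_P + 1/5*pi_Q + 2/5*pi_R + 1/10*pi_S + 1/10*pi_T
with normalization: pi_P + pi_Q + pi_R + pi_S + pi_T = 1.

Using the first 4 balance equations plus normalization, the linear system A*pi = b is:
  [-4/5, 3/10, 1/5, 1/10, 2/5] . pi = 0
  [1/5, -4/5, 1/10, 3/5, 1/10] . pi = 0
  [3/10, 1/5, -4/5, 1/10, 1/10] . pi = 0
  [1/10, 1/10, 1/10, -9/10, 3/10] . pi = 0
  [1, 1, 1, 1, 1] . pi = 1

Solving yields:
  pi_P = 75/302
  pi_Q = 131/604
  pi_R = 115/604
  pi_S = 85/604
  pi_T = 123/604

Verification (pi * P):
  75/302*1/5 + 131/604*3/10 + 115/604*1/5 + 85/604*1/10 + 123/604*2/5 = 75/302 = pi_P  (ok)
  75/302*1/5 + 131/604*1/5 + 115/604*1/10 + 85/604*3/5 + 123/604*1/10 = 131/604 = pi_Q  (ok)
  75/302*3/10 + 131/604*1/5 + 115/604*1/5 + 85/604*1/10 + 123/604*1/10 = 115/604 = pi_R  (ok)
  75/302*1/10 + 131/604*1/10 + 115/604*1/10 + 85/604*1/10 + 123/604*3/10 = 85/604 = pi_S  (ok)
  75/302*1/5 + 131/604*1/5 + 115/604*2/5 + 85/604*1/10 + 123/604*1/10 = 123/604 = pi_T  (ok)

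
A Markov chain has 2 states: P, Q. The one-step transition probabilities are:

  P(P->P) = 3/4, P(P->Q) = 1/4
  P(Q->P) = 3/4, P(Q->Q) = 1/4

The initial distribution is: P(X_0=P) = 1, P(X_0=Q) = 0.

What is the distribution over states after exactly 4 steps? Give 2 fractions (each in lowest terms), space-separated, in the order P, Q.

Answer: 3/4 1/4

Derivation:
Propagating the distribution step by step (d_{t+1} = d_t * P):
d_0 = (P=1, Q=0)
  d_1[P] = 1*3/4 + 0*3/4 = 3/4
  d_1[Q] = 1*1/4 + 0*1/4 = 1/4
d_1 = (P=3/4, Q=1/4)
  d_2[P] = 3/4*3/4 + 1/4*3/4 = 3/4
  d_2[Q] = 3/4*1/4 + 1/4*1/4 = 1/4
d_2 = (P=3/4, Q=1/4)
  d_3[P] = 3/4*3/4 + 1/4*3/4 = 3/4
  d_3[Q] = 3/4*1/4 + 1/4*1/4 = 1/4
d_3 = (P=3/4, Q=1/4)
  d_4[P] = 3/4*3/4 + 1/4*3/4 = 3/4
  d_4[Q] = 3/4*1/4 + 1/4*1/4 = 1/4
d_4 = (P=3/4, Q=1/4)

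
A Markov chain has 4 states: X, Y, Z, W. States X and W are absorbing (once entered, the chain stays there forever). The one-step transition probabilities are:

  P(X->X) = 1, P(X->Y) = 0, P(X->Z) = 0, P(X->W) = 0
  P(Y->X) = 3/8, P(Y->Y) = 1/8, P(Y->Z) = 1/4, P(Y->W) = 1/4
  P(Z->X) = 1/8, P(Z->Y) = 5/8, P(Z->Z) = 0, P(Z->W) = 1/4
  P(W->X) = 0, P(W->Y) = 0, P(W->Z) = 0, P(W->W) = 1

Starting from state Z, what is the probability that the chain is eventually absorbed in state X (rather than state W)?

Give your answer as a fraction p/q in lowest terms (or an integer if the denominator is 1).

Let a_i = P(absorbed in X | start in state i).
Boundary conditions: a_X = 1, a_W = 0.
For each transient state i, a_i = sum_j P(i->j) * a_j:
  a_Y = 3/8*a_X + 1/8*a_Y + 1/4*a_Z + 1/4*a_W
  a_Z = 1/8*a_X + 5/8*a_Y + 0*a_Z + 1/4*a_W

Substituting a_X = 1 and a_W = 0, rearrange to (I - Q) a = r where r[i] = P(i -> X):
  [7/8, -1/4] . (a_Y, a_Z) = 3/8
  [-5/8, 1] . (a_Y, a_Z) = 1/8

Solving yields:
  a_Y = 13/23
  a_Z = 11/23

Starting state is Z, so the absorption probability is a_Z = 11/23.

Answer: 11/23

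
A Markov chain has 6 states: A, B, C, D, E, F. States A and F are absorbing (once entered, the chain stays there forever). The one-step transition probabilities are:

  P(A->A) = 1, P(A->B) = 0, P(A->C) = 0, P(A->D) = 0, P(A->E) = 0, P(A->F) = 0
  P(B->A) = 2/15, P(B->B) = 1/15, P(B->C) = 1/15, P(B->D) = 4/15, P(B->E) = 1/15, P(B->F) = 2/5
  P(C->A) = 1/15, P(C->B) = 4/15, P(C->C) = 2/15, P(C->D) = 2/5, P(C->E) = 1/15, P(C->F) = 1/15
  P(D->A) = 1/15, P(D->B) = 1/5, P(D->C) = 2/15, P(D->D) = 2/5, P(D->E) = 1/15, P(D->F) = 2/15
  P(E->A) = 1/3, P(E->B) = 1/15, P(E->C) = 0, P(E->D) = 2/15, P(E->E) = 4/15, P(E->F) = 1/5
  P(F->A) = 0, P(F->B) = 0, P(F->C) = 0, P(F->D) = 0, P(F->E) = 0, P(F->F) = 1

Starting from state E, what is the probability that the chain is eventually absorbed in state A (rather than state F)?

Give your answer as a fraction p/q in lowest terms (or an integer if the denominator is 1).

Let a_i = P(absorbed in A | start in state i).
Boundary conditions: a_A = 1, a_F = 0.
For each transient state i, a_i = sum_j P(i->j) * a_j:
  a_B = 2/15*a_A + 1/15*a_B + 1/15*a_C + 4/15*a_D + 1/15*a_E + 2/5*a_F
  a_C = 1/15*a_A + 4/15*a_B + 2/15*a_C + 2/5*a_D + 1/15*a_E + 1/15*a_F
  a_D = 1/15*a_A + 1/5*a_B + 2/15*a_C + 2/5*a_D + 1/15*a_E + 2/15*a_F
  a_E = 1/3*a_A + 1/15*a_B + 0*a_C + 2/15*a_D + 4/15*a_E + 1/5*a_F

Substituting a_A = 1 and a_F = 0, rearrange to (I - Q) a = r where r[i] = P(i -> A):
  [14/15, -1/15, -4/15, -1/15] . (a_B, a_C, a_D, a_E) = 2/15
  [-4/15, 13/15, -2/5, -1/15] . (a_B, a_C, a_D, a_E) = 1/15
  [-1/5, -2/15, 3/5, -1/15] . (a_B, a_C, a_D, a_E) = 1/15
  [-1/15, 0, -2/15, 11/15] . (a_B, a_C, a_D, a_E) = 1/3

Solving yields:
  a_B = 5/16
  a_C = 55/144
  a_D = 13/36
  a_E = 79/144

Starting state is E, so the absorption probability is a_E = 79/144.

Answer: 79/144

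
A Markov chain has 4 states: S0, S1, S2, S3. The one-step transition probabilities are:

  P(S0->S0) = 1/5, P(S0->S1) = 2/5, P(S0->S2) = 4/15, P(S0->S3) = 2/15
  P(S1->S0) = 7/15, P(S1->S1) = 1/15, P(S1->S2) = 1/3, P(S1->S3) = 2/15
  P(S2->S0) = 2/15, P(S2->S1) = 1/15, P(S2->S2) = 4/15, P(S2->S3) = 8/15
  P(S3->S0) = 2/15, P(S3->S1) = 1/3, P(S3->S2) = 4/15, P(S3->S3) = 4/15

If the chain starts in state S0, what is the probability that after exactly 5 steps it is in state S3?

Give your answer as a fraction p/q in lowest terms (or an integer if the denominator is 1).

Computing P^5 by repeated multiplication:
P^1 =
  S0: [1/5, 2/5, 4/15, 2/15]
  S1: [7/15, 1/15, 1/3, 2/15]
  S2: [2/15, 1/15, 4/15, 8/15]
  S3: [2/15, 1/3, 4/15, 4/15]
P^2 =
  S0: [7/25, 38/225, 22/75, 58/225]
  S1: [14/75, 58/225, 61/225, 64/225]
  S2: [37/225, 19/75, 61/225, 14/45]
  S3: [19/75, 41/225, 13/45, 62/225]
P^3 =
  S0: [703/3375, 772/3375, 938/3375, 962/3375]
  S1: [782/3375, 691/3375, 958/3375, 944/3375]
  S2: [772/3375, 46/225, 319/1125, 956/3375]
  S3: [712/3375, 758/3375, 941/3375, 964/3375]
P^4 =
  S0: [419/1875, 10738/50625, 14272/50625, 14302/50625]
  S1: [10987/50625, 1229/5625, 14191/50625, 14386/50625]
  S2: [10972/50625, 11059/50625, 946/3375, 14404/50625]
  S3: [11252/50625, 1199/5625, 14258/50625, 14324/50625]
P^5 =
  S0: [166253/759375, 164398/759375, 213238/759375, 215486/759375]
  S1: [167542/759375, 54368/253125, 23729/84375, 215168/759375]
  S2: [18613/84375, 54367/253125, 213559/759375, 215198/759375]
  S3: [166457/759375, 54727/253125, 23699/84375, 215446/759375]

(P^5)[S0 -> S3] = 215486/759375

Answer: 215486/759375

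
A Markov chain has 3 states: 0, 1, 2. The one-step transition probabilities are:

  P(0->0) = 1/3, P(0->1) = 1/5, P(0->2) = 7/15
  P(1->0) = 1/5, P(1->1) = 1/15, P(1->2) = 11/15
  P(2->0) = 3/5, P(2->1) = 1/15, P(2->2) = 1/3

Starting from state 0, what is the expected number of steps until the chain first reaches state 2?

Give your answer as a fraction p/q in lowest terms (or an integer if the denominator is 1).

Answer: 255/131

Derivation:
Let h_i = expected steps to first reach 2 from state i.
Boundary: h_2 = 0.
First-step equations for the other states:
  h_0 = 1 + 1/3*h_0 + 1/5*h_1 + 7/15*h_2
  h_1 = 1 + 1/5*h_0 + 1/15*h_1 + 11/15*h_2

Substituting h_2 = 0 and rearranging gives the linear system (I - Q) h = 1:
  [2/3, -1/5] . (h_0, h_1) = 1
  [-1/5, 14/15] . (h_0, h_1) = 1

Solving yields:
  h_0 = 255/131
  h_1 = 195/131

Starting state is 0, so the expected hitting time is h_0 = 255/131.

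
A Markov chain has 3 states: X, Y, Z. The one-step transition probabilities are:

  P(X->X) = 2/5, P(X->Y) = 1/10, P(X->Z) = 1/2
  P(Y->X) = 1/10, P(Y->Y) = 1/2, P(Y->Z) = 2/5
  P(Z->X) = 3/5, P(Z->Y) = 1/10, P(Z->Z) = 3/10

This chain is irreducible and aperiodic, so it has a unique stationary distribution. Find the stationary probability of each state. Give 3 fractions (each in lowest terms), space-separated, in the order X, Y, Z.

The stationary distribution satisfies pi = pi * P, i.e.:
  pi_X = 2/5*pi_X + 1/10*pi_Y + 3/5*pi_Z
  pi_Y = 1/10*pi_X + 1/2*pi_Y + 1/10*pi_Z
  pi_Z = 1/2*pi_X + 2/5*pi_Y + 3/10*pi_Z
with normalization: pi_X + pi_Y + pi_Z = 1.

Using the first 2 balance equations plus normalization, the linear system A*pi = b is:
  [-3/5, 1/10, 3/5] . pi = 0
  [1/10, -1/2, 1/10] . pi = 0
  [1, 1, 1] . pi = 1

Solving yields:
  pi_X = 31/72
  pi_Y = 1/6
  pi_Z = 29/72

Verification (pi * P):
  31/72*2/5 + 1/6*1/10 + 29/72*3/5 = 31/72 = pi_X  (ok)
  31/72*1/10 + 1/6*1/2 + 29/72*1/10 = 1/6 = pi_Y  (ok)
  31/72*1/2 + 1/6*2/5 + 29/72*3/10 = 29/72 = pi_Z  (ok)

Answer: 31/72 1/6 29/72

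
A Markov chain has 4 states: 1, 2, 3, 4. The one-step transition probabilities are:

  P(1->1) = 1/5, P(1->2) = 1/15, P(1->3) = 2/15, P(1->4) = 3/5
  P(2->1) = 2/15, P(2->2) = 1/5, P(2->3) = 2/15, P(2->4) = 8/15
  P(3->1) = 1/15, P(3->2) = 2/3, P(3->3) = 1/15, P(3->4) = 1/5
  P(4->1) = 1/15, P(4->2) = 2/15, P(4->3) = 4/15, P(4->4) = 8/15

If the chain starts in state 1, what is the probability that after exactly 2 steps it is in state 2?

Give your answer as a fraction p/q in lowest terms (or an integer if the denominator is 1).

Answer: 44/225

Derivation:
Computing P^2 by repeated multiplication:
P^1 =
  1: [1/5, 1/15, 2/15, 3/5]
  2: [2/15, 1/5, 2/15, 8/15]
  3: [1/15, 2/3, 1/15, 1/5]
  4: [1/15, 2/15, 4/15, 8/15]
P^2 =
  1: [22/225, 44/225, 46/225, 113/225]
  2: [22/225, 47/225, 44/225, 112/225]
  3: [3/25, 47/225, 7/45, 116/225]
  4: [19/225, 7/25, 14/75, 101/225]

(P^2)[1 -> 2] = 44/225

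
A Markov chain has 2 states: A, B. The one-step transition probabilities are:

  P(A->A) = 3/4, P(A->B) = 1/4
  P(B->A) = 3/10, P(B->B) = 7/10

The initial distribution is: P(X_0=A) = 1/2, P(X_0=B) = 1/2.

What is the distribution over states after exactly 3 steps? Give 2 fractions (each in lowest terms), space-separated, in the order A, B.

Answer: 8661/16000 7339/16000

Derivation:
Propagating the distribution step by step (d_{t+1} = d_t * P):
d_0 = (A=1/2, B=1/2)
  d_1[A] = 1/2*3/4 + 1/2*3/10 = 21/40
  d_1[B] = 1/2*1/4 + 1/2*7/10 = 19/40
d_1 = (A=21/40, B=19/40)
  d_2[A] = 21/40*3/4 + 19/40*3/10 = 429/800
  d_2[B] = 21/40*1/4 + 19/40*7/10 = 371/800
d_2 = (A=429/800, B=371/800)
  d_3[A] = 429/800*3/4 + 371/800*3/10 = 8661/16000
  d_3[B] = 429/800*1/4 + 371/800*7/10 = 7339/16000
d_3 = (A=8661/16000, B=7339/16000)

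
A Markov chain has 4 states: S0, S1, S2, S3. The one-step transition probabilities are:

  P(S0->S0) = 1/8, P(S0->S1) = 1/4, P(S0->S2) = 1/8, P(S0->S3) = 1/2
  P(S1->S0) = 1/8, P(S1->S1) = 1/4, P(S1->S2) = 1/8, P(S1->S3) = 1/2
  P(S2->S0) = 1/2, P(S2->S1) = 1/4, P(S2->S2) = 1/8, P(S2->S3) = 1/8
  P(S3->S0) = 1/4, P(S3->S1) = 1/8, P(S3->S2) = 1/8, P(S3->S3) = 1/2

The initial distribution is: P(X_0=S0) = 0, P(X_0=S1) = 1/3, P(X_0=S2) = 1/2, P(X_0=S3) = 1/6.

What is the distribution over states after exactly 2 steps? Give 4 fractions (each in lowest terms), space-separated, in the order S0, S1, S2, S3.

Answer: 27/128 27/128 1/8 29/64

Derivation:
Propagating the distribution step by step (d_{t+1} = d_t * P):
d_0 = (S0=0, S1=1/3, S2=1/2, S3=1/6)
  d_1[S0] = 0*1/8 + 1/3*1/8 + 1/2*1/2 + 1/6*1/4 = 1/3
  d_1[S1] = 0*1/4 + 1/3*1/4 + 1/2*1/4 + 1/6*1/8 = 11/48
  d_1[S2] = 0*1/8 + 1/3*1/8 + 1/2*1/8 + 1/6*1/8 = 1/8
  d_1[S3] = 0*1/2 + 1/3*1/2 + 1/2*1/8 + 1/6*1/2 = 5/16
d_1 = (S0=1/3, S1=11/48, S2=1/8, S3=5/16)
  d_2[S0] = 1/3*1/8 + 11/48*1/8 + 1/8*1/2 + 5/16*1/4 = 27/128
  d_2[S1] = 1/3*1/4 + 11/48*1/4 + 1/8*1/4 + 5/16*1/8 = 27/128
  d_2[S2] = 1/3*1/8 + 11/48*1/8 + 1/8*1/8 + 5/16*1/8 = 1/8
  d_2[S3] = 1/3*1/2 + 11/48*1/2 + 1/8*1/8 + 5/16*1/2 = 29/64
d_2 = (S0=27/128, S1=27/128, S2=1/8, S3=29/64)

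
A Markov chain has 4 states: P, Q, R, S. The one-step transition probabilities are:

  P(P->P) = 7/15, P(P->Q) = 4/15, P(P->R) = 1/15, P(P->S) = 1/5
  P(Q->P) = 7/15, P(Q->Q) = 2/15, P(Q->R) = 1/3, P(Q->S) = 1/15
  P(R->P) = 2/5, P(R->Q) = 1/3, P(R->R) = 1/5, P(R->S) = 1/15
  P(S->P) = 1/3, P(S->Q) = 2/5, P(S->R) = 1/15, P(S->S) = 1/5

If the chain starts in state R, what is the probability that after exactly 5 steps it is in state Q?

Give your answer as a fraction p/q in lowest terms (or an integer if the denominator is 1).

Answer: 198641/759375

Derivation:
Computing P^5 by repeated multiplication:
P^1 =
  P: [7/15, 4/15, 1/15, 1/5]
  Q: [7/15, 2/15, 1/3, 1/15]
  R: [2/5, 1/3, 1/5, 1/15]
  S: [1/3, 2/5, 1/15, 1/5]
P^2 =
  P: [98/225, 59/225, 11/75, 7/45]
  Q: [98/225, 7/25, 11/75, 31/225]
  R: [4/9, 11/45, 41/225, 29/225]
  S: [98/225, 11/45, 41/225, 31/225]
P^3 =
  P: [1472/3375, 59/225, 527/3375, 491/3375]
  Q: [296/675, 869/3375, 181/1125, 161/1125]
  R: [164/375, 889/3375, 527/3375, 161/1125]
  S: [1472/3375, 893/3375, 527/3375, 161/1125]
P^4 =
  P: [7372/16875, 1471/5625, 7969/50625, 7301/50625]
  Q: [7372/16875, 13271/50625, 7937/50625, 7301/50625]
  R: [22132/50625, 881/3375, 1597/10125, 2431/16875]
  S: [22132/50625, 13207/50625, 889/5625, 1457/10125]
P^5 =
  P: [331804/759375, 198593/759375, 119519/759375, 109459/759375]
  Q: [110612/253125, 198497/759375, 4429/28125, 109459/759375]
  R: [331804/759375, 198641/759375, 23891/151875, 4379/30375]
  S: [331804/759375, 22073/84375, 23891/151875, 109459/759375]

(P^5)[R -> Q] = 198641/759375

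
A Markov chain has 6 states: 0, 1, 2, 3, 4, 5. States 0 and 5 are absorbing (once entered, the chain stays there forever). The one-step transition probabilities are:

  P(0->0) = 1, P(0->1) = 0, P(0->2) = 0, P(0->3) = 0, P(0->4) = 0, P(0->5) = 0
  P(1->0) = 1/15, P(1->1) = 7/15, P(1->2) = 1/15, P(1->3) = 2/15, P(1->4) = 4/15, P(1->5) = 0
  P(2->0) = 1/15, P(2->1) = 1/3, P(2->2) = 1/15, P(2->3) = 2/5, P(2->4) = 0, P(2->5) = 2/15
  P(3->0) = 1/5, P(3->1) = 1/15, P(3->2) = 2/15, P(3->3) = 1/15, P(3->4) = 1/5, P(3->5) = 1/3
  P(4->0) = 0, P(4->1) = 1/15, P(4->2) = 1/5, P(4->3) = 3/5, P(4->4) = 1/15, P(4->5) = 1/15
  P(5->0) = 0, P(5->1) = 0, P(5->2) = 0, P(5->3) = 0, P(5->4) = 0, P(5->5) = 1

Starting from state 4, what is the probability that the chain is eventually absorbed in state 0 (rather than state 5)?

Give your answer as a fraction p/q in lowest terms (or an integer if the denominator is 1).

Answer: 4642/12847

Derivation:
Let a_i = P(absorbed in 0 | start in state i).
Boundary conditions: a_0 = 1, a_5 = 0.
For each transient state i, a_i = sum_j P(i->j) * a_j:
  a_1 = 1/15*a_0 + 7/15*a_1 + 1/15*a_2 + 2/15*a_3 + 4/15*a_4 + 0*a_5
  a_2 = 1/15*a_0 + 1/3*a_1 + 1/15*a_2 + 2/5*a_3 + 0*a_4 + 2/15*a_5
  a_3 = 1/5*a_0 + 1/15*a_1 + 2/15*a_2 + 1/15*a_3 + 1/5*a_4 + 1/3*a_5
  a_4 = 0*a_0 + 1/15*a_1 + 1/5*a_2 + 3/5*a_3 + 1/15*a_4 + 1/15*a_5

Substituting a_0 = 1 and a_5 = 0, rearrange to (I - Q) a = r where r[i] = P(i -> 0):
  [8/15, -1/15, -2/15, -4/15] . (a_1, a_2, a_3, a_4) = 1/15
  [-1/3, 14/15, -2/5, 0] . (a_1, a_2, a_3, a_4) = 1/15
  [-1/15, -2/15, 14/15, -1/5] . (a_1, a_2, a_3, a_4) = 1/5
  [-1/15, -1/5, -3/5, 14/15] . (a_1, a_2, a_3, a_4) = 0

Solving yields:
  a_1 = 5783/12847
  a_2 = 5077/12847
  a_3 = 4886/12847
  a_4 = 4642/12847

Starting state is 4, so the absorption probability is a_4 = 4642/12847.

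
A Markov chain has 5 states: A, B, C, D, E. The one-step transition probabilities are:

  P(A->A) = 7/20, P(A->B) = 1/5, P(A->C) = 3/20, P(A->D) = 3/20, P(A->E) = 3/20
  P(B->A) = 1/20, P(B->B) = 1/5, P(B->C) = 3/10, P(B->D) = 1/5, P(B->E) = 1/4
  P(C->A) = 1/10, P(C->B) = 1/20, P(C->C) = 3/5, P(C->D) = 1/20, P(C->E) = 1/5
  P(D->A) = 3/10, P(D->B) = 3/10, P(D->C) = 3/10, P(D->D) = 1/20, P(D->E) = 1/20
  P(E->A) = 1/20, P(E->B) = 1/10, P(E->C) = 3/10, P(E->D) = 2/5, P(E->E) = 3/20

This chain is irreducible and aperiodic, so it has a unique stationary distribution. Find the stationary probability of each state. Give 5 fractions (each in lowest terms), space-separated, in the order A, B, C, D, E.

Answer: 1325/8744 4833/34976 6927/17488 2537/17488 5915/34976

Derivation:
The stationary distribution satisfies pi = pi * P, i.e.:
  pi_A = 7/20*pi_A + 1/20*pi_B + 1/10*pi_C + 3/10*pi_D + 1/20*pi_E
  pi_B = 1/5*pi_A + 1/5*pi_B + 1/20*pi_C + 3/10*pi_D + 1/10*pi_E
  pi_C = 3/20*pi_A + 3/10*pi_B + 3/5*pi_C + 3/10*pi_D + 3/10*pi_E
  pi_D = 3/20*pi_A + 1/5*pi_B + 1/20*pi_C + 1/20*pi_D + 2/5*pi_E
  pi_E = 3/20*pi_A + 1/4*pi_B + 1/5*pi_C + 1/20*pi_D + 3/20*pi_E
with normalization: pi_A + pi_B + pi_C + pi_D + pi_E = 1.

Using the first 4 balance equations plus normalization, the linear system A*pi = b is:
  [-13/20, 1/20, 1/10, 3/10, 1/20] . pi = 0
  [1/5, -4/5, 1/20, 3/10, 1/10] . pi = 0
  [3/20, 3/10, -2/5, 3/10, 3/10] . pi = 0
  [3/20, 1/5, 1/20, -19/20, 2/5] . pi = 0
  [1, 1, 1, 1, 1] . pi = 1

Solving yields:
  pi_A = 1325/8744
  pi_B = 4833/34976
  pi_C = 6927/17488
  pi_D = 2537/17488
  pi_E = 5915/34976

Verification (pi * P):
  1325/8744*7/20 + 4833/34976*1/20 + 6927/17488*1/10 + 2537/17488*3/10 + 5915/34976*1/20 = 1325/8744 = pi_A  (ok)
  1325/8744*1/5 + 4833/34976*1/5 + 6927/17488*1/20 + 2537/17488*3/10 + 5915/34976*1/10 = 4833/34976 = pi_B  (ok)
  1325/8744*3/20 + 4833/34976*3/10 + 6927/17488*3/5 + 2537/17488*3/10 + 5915/34976*3/10 = 6927/17488 = pi_C  (ok)
  1325/8744*3/20 + 4833/34976*1/5 + 6927/17488*1/20 + 2537/17488*1/20 + 5915/34976*2/5 = 2537/17488 = pi_D  (ok)
  1325/8744*3/20 + 4833/34976*1/4 + 6927/17488*1/5 + 2537/17488*1/20 + 5915/34976*3/20 = 5915/34976 = pi_E  (ok)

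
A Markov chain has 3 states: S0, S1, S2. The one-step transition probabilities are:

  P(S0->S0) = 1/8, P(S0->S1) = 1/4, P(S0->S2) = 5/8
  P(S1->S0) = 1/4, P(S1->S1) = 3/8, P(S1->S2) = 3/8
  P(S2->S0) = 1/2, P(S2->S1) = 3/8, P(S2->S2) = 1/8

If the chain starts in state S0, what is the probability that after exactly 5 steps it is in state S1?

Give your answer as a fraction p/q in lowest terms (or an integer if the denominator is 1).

Answer: 10979/32768

Derivation:
Computing P^5 by repeated multiplication:
P^1 =
  S0: [1/8, 1/4, 5/8]
  S1: [1/4, 3/8, 3/8]
  S2: [1/2, 3/8, 1/8]
P^2 =
  S0: [25/64, 23/64, 1/4]
  S1: [5/16, 11/32, 11/32]
  S2: [7/32, 5/16, 15/32]
P^3 =
  S0: [135/512, 167/512, 105/256]
  S1: [19/64, 43/128, 47/128]
  S2: [87/256, 89/256, 5/16]
P^4 =
  S0: [1309/4096, 1401/4096, 693/2048]
  S1: [39/128, 173/512, 183/512]
  S2: [585/2048, 681/2048, 391/1024]
P^5 =
  S0: [9655/32768, 10979/32768, 6067/16384]
  S1: [617/2048, 345/1024, 741/2048]
  S2: [5075/16384, 5559/16384, 2875/8192]

(P^5)[S0 -> S1] = 10979/32768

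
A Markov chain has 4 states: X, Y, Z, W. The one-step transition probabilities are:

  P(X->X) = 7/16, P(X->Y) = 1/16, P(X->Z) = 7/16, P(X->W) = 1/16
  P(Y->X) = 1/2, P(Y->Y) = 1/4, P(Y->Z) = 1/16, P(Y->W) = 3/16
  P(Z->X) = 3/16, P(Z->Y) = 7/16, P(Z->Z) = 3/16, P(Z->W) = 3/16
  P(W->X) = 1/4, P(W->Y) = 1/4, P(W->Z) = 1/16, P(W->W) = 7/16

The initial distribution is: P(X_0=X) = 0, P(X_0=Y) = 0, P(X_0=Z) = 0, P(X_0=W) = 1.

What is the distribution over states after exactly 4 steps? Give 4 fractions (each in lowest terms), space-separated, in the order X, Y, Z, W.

Answer: 23431/65536 14617/65536 7359/32768 6385/32768

Derivation:
Propagating the distribution step by step (d_{t+1} = d_t * P):
d_0 = (X=0, Y=0, Z=0, W=1)
  d_1[X] = 0*7/16 + 0*1/2 + 0*3/16 + 1*1/4 = 1/4
  d_1[Y] = 0*1/16 + 0*1/4 + 0*7/16 + 1*1/4 = 1/4
  d_1[Z] = 0*7/16 + 0*1/16 + 0*3/16 + 1*1/16 = 1/16
  d_1[W] = 0*1/16 + 0*3/16 + 0*3/16 + 1*7/16 = 7/16
d_1 = (X=1/4, Y=1/4, Z=1/16, W=7/16)
  d_2[X] = 1/4*7/16 + 1/4*1/2 + 1/16*3/16 + 7/16*1/4 = 91/256
  d_2[Y] = 1/4*1/16 + 1/4*1/4 + 1/16*7/16 + 7/16*1/4 = 55/256
  d_2[Z] = 1/4*7/16 + 1/4*1/16 + 1/16*3/16 + 7/16*1/16 = 21/128
  d_2[W] = 1/4*1/16 + 1/4*3/16 + 1/16*3/16 + 7/16*7/16 = 17/64
d_2 = (X=91/256, Y=55/256, Z=21/128, W=17/64)
  d_3[X] = 91/256*7/16 + 55/256*1/2 + 21/128*3/16 + 17/64*1/4 = 1475/4096
  d_3[Y] = 91/256*1/16 + 55/256*1/4 + 21/128*7/16 + 17/64*1/4 = 877/4096
  d_3[Z] = 91/256*7/16 + 55/256*1/16 + 21/128*3/16 + 17/64*1/16 = 443/2048
  d_3[W] = 91/256*1/16 + 55/256*3/16 + 21/128*3/16 + 17/64*7/16 = 429/2048
d_3 = (X=1475/4096, Y=877/4096, Z=443/2048, W=429/2048)
  d_4[X] = 1475/4096*7/16 + 877/4096*1/2 + 443/2048*3/16 + 429/2048*1/4 = 23431/65536
  d_4[Y] = 1475/4096*1/16 + 877/4096*1/4 + 443/2048*7/16 + 429/2048*1/4 = 14617/65536
  d_4[Z] = 1475/4096*7/16 + 877/4096*1/16 + 443/2048*3/16 + 429/2048*1/16 = 7359/32768
  d_4[W] = 1475/4096*1/16 + 877/4096*3/16 + 443/2048*3/16 + 429/2048*7/16 = 6385/32768
d_4 = (X=23431/65536, Y=14617/65536, Z=7359/32768, W=6385/32768)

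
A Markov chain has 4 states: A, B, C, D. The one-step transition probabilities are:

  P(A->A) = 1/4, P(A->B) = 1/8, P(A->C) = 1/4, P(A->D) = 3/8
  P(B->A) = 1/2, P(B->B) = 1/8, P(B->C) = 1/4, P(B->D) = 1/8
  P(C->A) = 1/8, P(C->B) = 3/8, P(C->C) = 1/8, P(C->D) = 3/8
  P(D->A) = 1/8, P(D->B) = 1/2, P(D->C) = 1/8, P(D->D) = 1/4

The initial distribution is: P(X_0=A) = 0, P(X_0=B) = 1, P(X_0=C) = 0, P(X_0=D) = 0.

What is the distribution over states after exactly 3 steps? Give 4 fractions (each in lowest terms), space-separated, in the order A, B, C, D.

Answer: 31/128 153/512 47/256 141/512

Derivation:
Propagating the distribution step by step (d_{t+1} = d_t * P):
d_0 = (A=0, B=1, C=0, D=0)
  d_1[A] = 0*1/4 + 1*1/2 + 0*1/8 + 0*1/8 = 1/2
  d_1[B] = 0*1/8 + 1*1/8 + 0*3/8 + 0*1/2 = 1/8
  d_1[C] = 0*1/4 + 1*1/4 + 0*1/8 + 0*1/8 = 1/4
  d_1[D] = 0*3/8 + 1*1/8 + 0*3/8 + 0*1/4 = 1/8
d_1 = (A=1/2, B=1/8, C=1/4, D=1/8)
  d_2[A] = 1/2*1/4 + 1/8*1/2 + 1/4*1/8 + 1/8*1/8 = 15/64
  d_2[B] = 1/2*1/8 + 1/8*1/8 + 1/4*3/8 + 1/8*1/2 = 15/64
  d_2[C] = 1/2*1/4 + 1/8*1/4 + 1/4*1/8 + 1/8*1/8 = 13/64
  d_2[D] = 1/2*3/8 + 1/8*1/8 + 1/4*3/8 + 1/8*1/4 = 21/64
d_2 = (A=15/64, B=15/64, C=13/64, D=21/64)
  d_3[A] = 15/64*1/4 + 15/64*1/2 + 13/64*1/8 + 21/64*1/8 = 31/128
  d_3[B] = 15/64*1/8 + 15/64*1/8 + 13/64*3/8 + 21/64*1/2 = 153/512
  d_3[C] = 15/64*1/4 + 15/64*1/4 + 13/64*1/8 + 21/64*1/8 = 47/256
  d_3[D] = 15/64*3/8 + 15/64*1/8 + 13/64*3/8 + 21/64*1/4 = 141/512
d_3 = (A=31/128, B=153/512, C=47/256, D=141/512)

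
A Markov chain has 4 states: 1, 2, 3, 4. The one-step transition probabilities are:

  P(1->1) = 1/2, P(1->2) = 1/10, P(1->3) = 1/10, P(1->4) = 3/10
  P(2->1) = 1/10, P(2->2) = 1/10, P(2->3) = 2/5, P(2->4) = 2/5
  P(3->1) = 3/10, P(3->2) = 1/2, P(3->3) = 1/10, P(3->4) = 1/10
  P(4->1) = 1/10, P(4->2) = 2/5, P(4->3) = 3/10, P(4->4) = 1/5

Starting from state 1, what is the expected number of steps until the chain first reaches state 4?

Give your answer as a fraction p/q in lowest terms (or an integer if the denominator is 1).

Let h_i = expected steps to first reach 4 from state i.
Boundary: h_4 = 0.
First-step equations for the other states:
  h_1 = 1 + 1/2*h_1 + 1/10*h_2 + 1/10*h_3 + 3/10*h_4
  h_2 = 1 + 1/10*h_1 + 1/10*h_2 + 2/5*h_3 + 2/5*h_4
  h_3 = 1 + 3/10*h_1 + 1/2*h_2 + 1/10*h_3 + 1/10*h_4

Substituting h_4 = 0 and rearranging gives the linear system (I - Q) h = 1:
  [1/2, -1/10, -1/10] . (h_1, h_2, h_3) = 1
  [-1/10, 9/10, -2/5] . (h_1, h_2, h_3) = 1
  [-3/10, -1/2, 9/10] . (h_1, h_2, h_3) = 1

Solving yields:
  h_1 = 220/63
  h_2 = 10/3
  h_3 = 260/63

Starting state is 1, so the expected hitting time is h_1 = 220/63.

Answer: 220/63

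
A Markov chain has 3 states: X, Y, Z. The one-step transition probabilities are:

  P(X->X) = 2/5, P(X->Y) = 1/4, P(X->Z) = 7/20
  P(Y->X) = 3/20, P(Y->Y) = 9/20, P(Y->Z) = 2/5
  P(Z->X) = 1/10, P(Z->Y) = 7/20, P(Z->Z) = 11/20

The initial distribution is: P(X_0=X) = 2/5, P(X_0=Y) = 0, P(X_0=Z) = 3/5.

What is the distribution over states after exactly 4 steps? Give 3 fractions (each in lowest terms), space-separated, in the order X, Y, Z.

Answer: 68043/400000 73907/200000 184143/400000

Derivation:
Propagating the distribution step by step (d_{t+1} = d_t * P):
d_0 = (X=2/5, Y=0, Z=3/5)
  d_1[X] = 2/5*2/5 + 0*3/20 + 3/5*1/10 = 11/50
  d_1[Y] = 2/5*1/4 + 0*9/20 + 3/5*7/20 = 31/100
  d_1[Z] = 2/5*7/20 + 0*2/5 + 3/5*11/20 = 47/100
d_1 = (X=11/50, Y=31/100, Z=47/100)
  d_2[X] = 11/50*2/5 + 31/100*3/20 + 47/100*1/10 = 363/2000
  d_2[Y] = 11/50*1/4 + 31/100*9/20 + 47/100*7/20 = 359/1000
  d_2[Z] = 11/50*7/20 + 31/100*2/5 + 47/100*11/20 = 919/2000
d_2 = (X=363/2000, Y=359/1000, Z=919/2000)
  d_3[X] = 363/2000*2/5 + 359/1000*3/20 + 919/2000*1/10 = 431/2500
  d_3[Y] = 363/2000*1/4 + 359/1000*9/20 + 919/2000*7/20 = 1471/4000
  d_3[Z] = 363/2000*7/20 + 359/1000*2/5 + 919/2000*11/20 = 9197/20000
d_3 = (X=431/2500, Y=1471/4000, Z=9197/20000)
  d_4[X] = 431/2500*2/5 + 1471/4000*3/20 + 9197/20000*1/10 = 68043/400000
  d_4[Y] = 431/2500*1/4 + 1471/4000*9/20 + 9197/20000*7/20 = 73907/200000
  d_4[Z] = 431/2500*7/20 + 1471/4000*2/5 + 9197/20000*11/20 = 184143/400000
d_4 = (X=68043/400000, Y=73907/200000, Z=184143/400000)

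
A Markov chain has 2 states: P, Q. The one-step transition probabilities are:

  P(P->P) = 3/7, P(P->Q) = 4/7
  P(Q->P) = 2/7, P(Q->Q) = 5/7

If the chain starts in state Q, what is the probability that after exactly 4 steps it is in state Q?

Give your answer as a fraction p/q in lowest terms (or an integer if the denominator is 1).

Computing P^4 by repeated multiplication:
P^1 =
  P: [3/7, 4/7]
  Q: [2/7, 5/7]
P^2 =
  P: [17/49, 32/49]
  Q: [16/49, 33/49]
P^3 =
  P: [115/343, 228/343]
  Q: [114/343, 229/343]
P^4 =
  P: [801/2401, 1600/2401]
  Q: [800/2401, 1601/2401]

(P^4)[Q -> Q] = 1601/2401

Answer: 1601/2401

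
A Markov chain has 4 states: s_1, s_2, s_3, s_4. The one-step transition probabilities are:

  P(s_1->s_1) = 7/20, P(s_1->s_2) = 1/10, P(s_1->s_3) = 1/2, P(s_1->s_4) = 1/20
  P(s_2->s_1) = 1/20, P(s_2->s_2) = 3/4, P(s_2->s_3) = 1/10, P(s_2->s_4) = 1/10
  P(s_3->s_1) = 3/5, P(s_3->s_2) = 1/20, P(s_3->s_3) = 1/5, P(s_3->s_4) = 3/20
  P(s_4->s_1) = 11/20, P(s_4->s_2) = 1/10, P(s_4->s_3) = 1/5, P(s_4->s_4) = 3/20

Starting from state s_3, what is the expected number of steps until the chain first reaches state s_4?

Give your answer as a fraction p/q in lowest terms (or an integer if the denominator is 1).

Let h_i = expected steps to first reach s_4 from state i.
Boundary: h_s_4 = 0.
First-step equations for the other states:
  h_s_1 = 1 + 7/20*h_s_1 + 1/10*h_s_2 + 1/2*h_s_3 + 1/20*h_s_4
  h_s_2 = 1 + 1/20*h_s_1 + 3/4*h_s_2 + 1/10*h_s_3 + 1/10*h_s_4
  h_s_3 = 1 + 3/5*h_s_1 + 1/20*h_s_2 + 1/5*h_s_3 + 3/20*h_s_4

Substituting h_s_4 = 0 and rearranging gives the linear system (I - Q) h = 1:
  [13/20, -1/10, -1/2] . (h_s_1, h_s_2, h_s_3) = 1
  [-1/20, 1/4, -1/10] . (h_s_1, h_s_2, h_s_3) = 1
  [-3/5, -1/20, 4/5] . (h_s_1, h_s_2, h_s_3) = 1

Solving yields:
  h_s_1 = 290/27
  h_s_2 = 820/81
  h_s_3 = 805/81

Starting state is s_3, so the expected hitting time is h_s_3 = 805/81.

Answer: 805/81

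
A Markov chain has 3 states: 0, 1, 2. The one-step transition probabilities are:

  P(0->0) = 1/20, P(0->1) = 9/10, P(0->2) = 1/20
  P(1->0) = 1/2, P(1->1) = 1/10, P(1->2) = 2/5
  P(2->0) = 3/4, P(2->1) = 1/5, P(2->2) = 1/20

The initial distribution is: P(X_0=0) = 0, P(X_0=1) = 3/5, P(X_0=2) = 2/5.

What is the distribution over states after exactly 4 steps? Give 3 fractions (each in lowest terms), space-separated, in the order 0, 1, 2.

Answer: 3113/8000 43981/100000 34213/200000

Derivation:
Propagating the distribution step by step (d_{t+1} = d_t * P):
d_0 = (0=0, 1=3/5, 2=2/5)
  d_1[0] = 0*1/20 + 3/5*1/2 + 2/5*3/4 = 3/5
  d_1[1] = 0*9/10 + 3/5*1/10 + 2/5*1/5 = 7/50
  d_1[2] = 0*1/20 + 3/5*2/5 + 2/5*1/20 = 13/50
d_1 = (0=3/5, 1=7/50, 2=13/50)
  d_2[0] = 3/5*1/20 + 7/50*1/2 + 13/50*3/4 = 59/200
  d_2[1] = 3/5*9/10 + 7/50*1/10 + 13/50*1/5 = 303/500
  d_2[2] = 3/5*1/20 + 7/50*2/5 + 13/50*1/20 = 99/1000
d_2 = (0=59/200, 1=303/500, 2=99/1000)
  d_3[0] = 59/200*1/20 + 303/500*1/2 + 99/1000*3/4 = 49/125
  d_3[1] = 59/200*9/10 + 303/500*1/10 + 99/1000*1/5 = 3459/10000
  d_3[2] = 59/200*1/20 + 303/500*2/5 + 99/1000*1/20 = 2621/10000
d_3 = (0=49/125, 1=3459/10000, 2=2621/10000)
  d_4[0] = 49/125*1/20 + 3459/10000*1/2 + 2621/10000*3/4 = 3113/8000
  d_4[1] = 49/125*9/10 + 3459/10000*1/10 + 2621/10000*1/5 = 43981/100000
  d_4[2] = 49/125*1/20 + 3459/10000*2/5 + 2621/10000*1/20 = 34213/200000
d_4 = (0=3113/8000, 1=43981/100000, 2=34213/200000)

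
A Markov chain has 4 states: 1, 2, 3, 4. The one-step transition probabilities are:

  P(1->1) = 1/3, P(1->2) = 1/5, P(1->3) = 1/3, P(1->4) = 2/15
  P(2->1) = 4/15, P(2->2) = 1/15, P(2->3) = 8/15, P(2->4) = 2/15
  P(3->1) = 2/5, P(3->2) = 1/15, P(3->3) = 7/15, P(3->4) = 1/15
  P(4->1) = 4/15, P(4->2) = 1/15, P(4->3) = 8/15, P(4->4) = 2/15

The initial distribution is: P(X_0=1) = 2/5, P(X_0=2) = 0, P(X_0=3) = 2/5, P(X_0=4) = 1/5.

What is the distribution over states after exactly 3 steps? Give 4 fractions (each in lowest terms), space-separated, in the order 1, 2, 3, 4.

Propagating the distribution step by step (d_{t+1} = d_t * P):
d_0 = (1=2/5, 2=0, 3=2/5, 4=1/5)
  d_1[1] = 2/5*1/3 + 0*4/15 + 2/5*2/5 + 1/5*4/15 = 26/75
  d_1[2] = 2/5*1/5 + 0*1/15 + 2/5*1/15 + 1/5*1/15 = 3/25
  d_1[3] = 2/5*1/3 + 0*8/15 + 2/5*7/15 + 1/5*8/15 = 32/75
  d_1[4] = 2/5*2/15 + 0*2/15 + 2/5*1/15 + 1/5*2/15 = 8/75
d_1 = (1=26/75, 2=3/25, 3=32/75, 4=8/75)
  d_2[1] = 26/75*1/3 + 3/25*4/15 + 32/75*2/5 + 8/75*4/15 = 26/75
  d_2[2] = 26/75*1/5 + 3/25*1/15 + 32/75*1/15 + 8/75*1/15 = 127/1125
  d_2[3] = 26/75*1/3 + 3/25*8/15 + 32/75*7/15 + 8/75*8/15 = 98/225
  d_2[4] = 26/75*2/15 + 3/25*2/15 + 32/75*1/15 + 8/75*2/15 = 118/1125
d_2 = (1=26/75, 2=127/1125, 3=98/225, 4=118/1125)
  d_3[1] = 26/75*1/3 + 127/1125*4/15 + 98/225*2/5 + 118/1125*4/15 = 1174/3375
  d_3[2] = 26/75*1/5 + 127/1125*1/15 + 98/225*1/15 + 118/1125*1/15 = 127/1125
  d_3[3] = 26/75*1/3 + 127/1125*8/15 + 98/225*7/15 + 118/1125*8/15 = 1468/3375
  d_3[4] = 26/75*2/15 + 127/1125*2/15 + 98/225*1/15 + 118/1125*2/15 = 352/3375
d_3 = (1=1174/3375, 2=127/1125, 3=1468/3375, 4=352/3375)

Answer: 1174/3375 127/1125 1468/3375 352/3375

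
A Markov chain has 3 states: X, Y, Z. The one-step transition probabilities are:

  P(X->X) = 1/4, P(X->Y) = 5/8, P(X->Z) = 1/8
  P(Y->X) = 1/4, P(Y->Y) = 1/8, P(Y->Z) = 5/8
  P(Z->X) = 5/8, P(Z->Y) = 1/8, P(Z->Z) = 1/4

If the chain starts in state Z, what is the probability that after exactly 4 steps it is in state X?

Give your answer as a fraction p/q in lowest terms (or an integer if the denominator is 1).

Answer: 797/2048

Derivation:
Computing P^4 by repeated multiplication:
P^1 =
  X: [1/4, 5/8, 1/8]
  Y: [1/4, 1/8, 5/8]
  Z: [5/8, 1/8, 1/4]
P^2 =
  X: [19/64, 1/4, 29/64]
  Y: [31/64, 1/4, 17/64]
  Z: [11/32, 7/16, 7/32]
P^3 =
  X: [215/512, 35/128, 157/512]
  Y: [179/512, 47/128, 145/512]
  Z: [85/256, 19/64, 95/256]
P^4 =
  X: [1495/4096, 343/1024, 1229/4096]
  Y: [1459/4096, 307/1024, 1409/4096]
  Z: [797/2048, 149/512, 655/2048]

(P^4)[Z -> X] = 797/2048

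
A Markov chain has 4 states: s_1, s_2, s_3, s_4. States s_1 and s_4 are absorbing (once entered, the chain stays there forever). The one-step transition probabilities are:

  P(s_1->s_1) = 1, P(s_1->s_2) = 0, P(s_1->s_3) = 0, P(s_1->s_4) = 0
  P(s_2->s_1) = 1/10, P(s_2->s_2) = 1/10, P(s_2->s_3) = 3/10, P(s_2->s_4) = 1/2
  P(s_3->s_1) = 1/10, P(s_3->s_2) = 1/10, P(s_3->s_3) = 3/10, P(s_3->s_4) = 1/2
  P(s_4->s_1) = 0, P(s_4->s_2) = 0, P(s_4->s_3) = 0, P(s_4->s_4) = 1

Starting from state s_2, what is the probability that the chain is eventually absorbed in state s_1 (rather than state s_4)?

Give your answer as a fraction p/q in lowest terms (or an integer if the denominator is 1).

Let a_i = P(absorbed in s_1 | start in state i).
Boundary conditions: a_s_1 = 1, a_s_4 = 0.
For each transient state i, a_i = sum_j P(i->j) * a_j:
  a_s_2 = 1/10*a_s_1 + 1/10*a_s_2 + 3/10*a_s_3 + 1/2*a_s_4
  a_s_3 = 1/10*a_s_1 + 1/10*a_s_2 + 3/10*a_s_3 + 1/2*a_s_4

Substituting a_s_1 = 1 and a_s_4 = 0, rearrange to (I - Q) a = r where r[i] = P(i -> s_1):
  [9/10, -3/10] . (a_s_2, a_s_3) = 1/10
  [-1/10, 7/10] . (a_s_2, a_s_3) = 1/10

Solving yields:
  a_s_2 = 1/6
  a_s_3 = 1/6

Starting state is s_2, so the absorption probability is a_s_2 = 1/6.

Answer: 1/6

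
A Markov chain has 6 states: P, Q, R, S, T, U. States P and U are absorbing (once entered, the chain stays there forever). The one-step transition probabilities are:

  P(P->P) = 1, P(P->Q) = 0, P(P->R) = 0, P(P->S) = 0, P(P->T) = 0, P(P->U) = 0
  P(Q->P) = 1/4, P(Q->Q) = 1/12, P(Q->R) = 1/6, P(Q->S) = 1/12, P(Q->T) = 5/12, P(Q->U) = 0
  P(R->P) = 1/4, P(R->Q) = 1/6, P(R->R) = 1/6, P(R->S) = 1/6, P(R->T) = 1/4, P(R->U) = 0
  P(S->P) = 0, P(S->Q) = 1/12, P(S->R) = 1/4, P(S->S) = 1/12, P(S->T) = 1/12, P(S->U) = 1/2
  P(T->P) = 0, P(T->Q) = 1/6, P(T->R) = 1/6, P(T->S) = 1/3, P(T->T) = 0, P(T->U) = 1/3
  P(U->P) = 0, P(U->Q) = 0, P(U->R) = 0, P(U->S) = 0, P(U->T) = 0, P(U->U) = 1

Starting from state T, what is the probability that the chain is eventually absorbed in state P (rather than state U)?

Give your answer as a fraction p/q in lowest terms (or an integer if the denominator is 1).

Answer: 75/319

Derivation:
Let a_i = P(absorbed in P | start in state i).
Boundary conditions: a_P = 1, a_U = 0.
For each transient state i, a_i = sum_j P(i->j) * a_j:
  a_Q = 1/4*a_P + 1/12*a_Q + 1/6*a_R + 1/12*a_S + 5/12*a_T + 0*a_U
  a_R = 1/4*a_P + 1/6*a_Q + 1/6*a_R + 1/6*a_S + 1/4*a_T + 0*a_U
  a_S = 0*a_P + 1/12*a_Q + 1/4*a_R + 1/12*a_S + 1/12*a_T + 1/2*a_U
  a_T = 0*a_P + 1/6*a_Q + 1/6*a_R + 1/3*a_S + 0*a_T + 1/3*a_U

Substituting a_P = 1 and a_U = 0, rearrange to (I - Q) a = r where r[i] = P(i -> P):
  [11/12, -1/6, -1/12, -5/12] . (a_Q, a_R, a_S, a_T) = 1/4
  [-1/6, 5/6, -1/6, -1/4] . (a_Q, a_R, a_S, a_T) = 1/4
  [-1/12, -1/4, 11/12, -1/12] . (a_Q, a_R, a_S, a_T) = 0
  [-1/6, -1/6, -1/3, 1] . (a_Q, a_R, a_S, a_T) = 0

Solving yields:
  a_Q = 27/55
  a_R = 813/1595
  a_S = 327/1595
  a_T = 75/319

Starting state is T, so the absorption probability is a_T = 75/319.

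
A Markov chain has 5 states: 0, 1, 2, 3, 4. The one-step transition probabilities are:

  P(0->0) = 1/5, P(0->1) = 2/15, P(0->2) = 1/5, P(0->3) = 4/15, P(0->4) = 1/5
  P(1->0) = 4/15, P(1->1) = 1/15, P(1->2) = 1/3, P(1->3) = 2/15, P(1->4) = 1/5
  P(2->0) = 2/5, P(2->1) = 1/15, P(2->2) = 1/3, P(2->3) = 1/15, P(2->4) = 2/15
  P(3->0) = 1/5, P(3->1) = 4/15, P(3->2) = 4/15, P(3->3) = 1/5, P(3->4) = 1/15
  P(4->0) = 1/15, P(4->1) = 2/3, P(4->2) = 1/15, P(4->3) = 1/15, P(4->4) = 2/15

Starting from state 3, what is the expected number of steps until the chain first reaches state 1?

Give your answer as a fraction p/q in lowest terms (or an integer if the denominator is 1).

Let h_i = expected steps to first reach 1 from state i.
Boundary: h_1 = 0.
First-step equations for the other states:
  h_0 = 1 + 1/5*h_0 + 2/15*h_1 + 1/5*h_2 + 4/15*h_3 + 1/5*h_4
  h_2 = 1 + 2/5*h_0 + 1/15*h_1 + 1/3*h_2 + 1/15*h_3 + 2/15*h_4
  h_3 = 1 + 1/5*h_0 + 4/15*h_1 + 4/15*h_2 + 1/5*h_3 + 1/15*h_4
  h_4 = 1 + 1/15*h_0 + 2/3*h_1 + 1/15*h_2 + 1/15*h_3 + 2/15*h_4

Substituting h_1 = 0 and rearranging gives the linear system (I - Q) h = 1:
  [4/5, -1/5, -4/15, -1/5] . (h_0, h_2, h_3, h_4) = 1
  [-2/5, 2/3, -1/15, -2/15] . (h_0, h_2, h_3, h_4) = 1
  [-1/5, -4/15, 4/5, -1/15] . (h_0, h_2, h_3, h_4) = 1
  [-1/15, -1/15, -1/15, 13/15] . (h_0, h_2, h_3, h_4) = 1

Solving yields:
  h_0 = 3275/731
  h_2 = 3695/731
  h_3 = 3099/731
  h_4 = 1618/731

Starting state is 3, so the expected hitting time is h_3 = 3099/731.

Answer: 3099/731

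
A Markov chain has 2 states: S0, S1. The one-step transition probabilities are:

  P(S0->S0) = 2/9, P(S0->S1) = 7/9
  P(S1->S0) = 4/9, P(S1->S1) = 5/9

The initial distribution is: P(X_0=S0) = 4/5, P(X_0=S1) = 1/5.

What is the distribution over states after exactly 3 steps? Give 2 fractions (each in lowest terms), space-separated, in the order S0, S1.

Propagating the distribution step by step (d_{t+1} = d_t * P):
d_0 = (S0=4/5, S1=1/5)
  d_1[S0] = 4/5*2/9 + 1/5*4/9 = 4/15
  d_1[S1] = 4/5*7/9 + 1/5*5/9 = 11/15
d_1 = (S0=4/15, S1=11/15)
  d_2[S0] = 4/15*2/9 + 11/15*4/9 = 52/135
  d_2[S1] = 4/15*7/9 + 11/15*5/9 = 83/135
d_2 = (S0=52/135, S1=83/135)
  d_3[S0] = 52/135*2/9 + 83/135*4/9 = 436/1215
  d_3[S1] = 52/135*7/9 + 83/135*5/9 = 779/1215
d_3 = (S0=436/1215, S1=779/1215)

Answer: 436/1215 779/1215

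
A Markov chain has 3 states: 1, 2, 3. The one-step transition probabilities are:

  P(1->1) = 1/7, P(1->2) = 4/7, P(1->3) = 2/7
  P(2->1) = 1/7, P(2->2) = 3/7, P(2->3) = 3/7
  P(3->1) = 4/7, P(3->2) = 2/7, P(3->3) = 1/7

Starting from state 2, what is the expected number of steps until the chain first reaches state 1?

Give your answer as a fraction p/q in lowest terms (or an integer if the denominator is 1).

Answer: 7/2

Derivation:
Let h_i = expected steps to first reach 1 from state i.
Boundary: h_1 = 0.
First-step equations for the other states:
  h_2 = 1 + 1/7*h_1 + 3/7*h_2 + 3/7*h_3
  h_3 = 1 + 4/7*h_1 + 2/7*h_2 + 1/7*h_3

Substituting h_1 = 0 and rearranging gives the linear system (I - Q) h = 1:
  [4/7, -3/7] . (h_2, h_3) = 1
  [-2/7, 6/7] . (h_2, h_3) = 1

Solving yields:
  h_2 = 7/2
  h_3 = 7/3

Starting state is 2, so the expected hitting time is h_2 = 7/2.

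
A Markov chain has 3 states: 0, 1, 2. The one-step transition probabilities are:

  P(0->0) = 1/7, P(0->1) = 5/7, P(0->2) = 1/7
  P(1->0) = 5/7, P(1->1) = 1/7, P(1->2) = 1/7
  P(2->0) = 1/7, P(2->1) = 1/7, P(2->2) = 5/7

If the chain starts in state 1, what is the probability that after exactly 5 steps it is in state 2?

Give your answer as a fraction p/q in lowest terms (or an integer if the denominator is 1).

Computing P^5 by repeated multiplication:
P^1 =
  0: [1/7, 5/7, 1/7]
  1: [5/7, 1/7, 1/7]
  2: [1/7, 1/7, 5/7]
P^2 =
  0: [27/49, 11/49, 11/49]
  1: [11/49, 27/49, 11/49]
  2: [11/49, 11/49, 27/49]
P^3 =
  0: [93/343, 157/343, 93/343]
  1: [157/343, 93/343, 93/343]
  2: [93/343, 93/343, 157/343]
P^4 =
  0: [971/2401, 715/2401, 715/2401]
  1: [715/2401, 971/2401, 715/2401]
  2: [715/2401, 715/2401, 971/2401]
P^5 =
  0: [5261/16807, 6285/16807, 5261/16807]
  1: [6285/16807, 5261/16807, 5261/16807]
  2: [5261/16807, 5261/16807, 6285/16807]

(P^5)[1 -> 2] = 5261/16807

Answer: 5261/16807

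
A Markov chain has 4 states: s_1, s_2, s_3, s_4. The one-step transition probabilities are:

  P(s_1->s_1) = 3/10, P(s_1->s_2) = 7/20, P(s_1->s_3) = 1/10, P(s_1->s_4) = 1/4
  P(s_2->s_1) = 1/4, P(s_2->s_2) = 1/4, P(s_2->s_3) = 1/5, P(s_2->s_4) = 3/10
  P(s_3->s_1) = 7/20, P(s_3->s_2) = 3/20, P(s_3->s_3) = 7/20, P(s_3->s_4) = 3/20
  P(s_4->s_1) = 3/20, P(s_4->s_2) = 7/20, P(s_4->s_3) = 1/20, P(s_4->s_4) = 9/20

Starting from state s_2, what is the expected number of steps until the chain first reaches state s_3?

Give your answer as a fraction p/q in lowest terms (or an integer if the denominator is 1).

Let h_i = expected steps to first reach s_3 from state i.
Boundary: h_s_3 = 0.
First-step equations for the other states:
  h_s_1 = 1 + 3/10*h_s_1 + 7/20*h_s_2 + 1/10*h_s_3 + 1/4*h_s_4
  h_s_2 = 1 + 1/4*h_s_1 + 1/4*h_s_2 + 1/5*h_s_3 + 3/10*h_s_4
  h_s_4 = 1 + 3/20*h_s_1 + 7/20*h_s_2 + 1/20*h_s_3 + 9/20*h_s_4

Substituting h_s_3 = 0 and rearranging gives the linear system (I - Q) h = 1:
  [7/10, -7/20, -1/4] . (h_s_1, h_s_2, h_s_4) = 1
  [-1/4, 3/4, -3/10] . (h_s_1, h_s_2, h_s_4) = 1
  [-3/20, -7/20, 11/20] . (h_s_1, h_s_2, h_s_4) = 1

Solving yields:
  h_s_1 = 7040/811
  h_s_2 = 6420/811
  h_s_4 = 7480/811

Starting state is s_2, so the expected hitting time is h_s_2 = 6420/811.

Answer: 6420/811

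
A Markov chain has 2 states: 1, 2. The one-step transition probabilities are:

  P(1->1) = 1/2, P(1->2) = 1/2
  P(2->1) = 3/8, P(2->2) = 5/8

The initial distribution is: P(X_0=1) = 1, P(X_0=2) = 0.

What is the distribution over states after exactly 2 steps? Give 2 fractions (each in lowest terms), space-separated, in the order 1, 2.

Propagating the distribution step by step (d_{t+1} = d_t * P):
d_0 = (1=1, 2=0)
  d_1[1] = 1*1/2 + 0*3/8 = 1/2
  d_1[2] = 1*1/2 + 0*5/8 = 1/2
d_1 = (1=1/2, 2=1/2)
  d_2[1] = 1/2*1/2 + 1/2*3/8 = 7/16
  d_2[2] = 1/2*1/2 + 1/2*5/8 = 9/16
d_2 = (1=7/16, 2=9/16)

Answer: 7/16 9/16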